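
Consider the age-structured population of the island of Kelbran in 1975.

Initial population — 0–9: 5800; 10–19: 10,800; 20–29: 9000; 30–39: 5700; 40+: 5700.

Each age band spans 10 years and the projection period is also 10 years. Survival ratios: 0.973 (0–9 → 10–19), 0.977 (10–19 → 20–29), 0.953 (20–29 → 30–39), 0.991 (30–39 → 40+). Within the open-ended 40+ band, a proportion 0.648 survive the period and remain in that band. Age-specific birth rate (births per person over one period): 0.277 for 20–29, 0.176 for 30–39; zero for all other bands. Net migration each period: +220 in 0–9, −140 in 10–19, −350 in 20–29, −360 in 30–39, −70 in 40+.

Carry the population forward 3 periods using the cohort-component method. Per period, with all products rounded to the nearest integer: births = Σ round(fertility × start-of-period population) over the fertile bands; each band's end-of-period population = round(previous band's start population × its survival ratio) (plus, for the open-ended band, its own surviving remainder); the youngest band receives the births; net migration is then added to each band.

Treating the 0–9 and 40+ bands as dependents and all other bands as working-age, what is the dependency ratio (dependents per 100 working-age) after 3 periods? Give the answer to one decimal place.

(Groups numbered youngest = 1 to oldest = 5.)
Period 1:
Births: 9000 × 0.277 = 2493, 5700 × 0.176 = 1003 — total 3496
Group 2: 5800 × 0.973 = 5643
Group 3: 10800 × 0.977 = 10552
Group 4: 9000 × 0.953 = 8577
Group 5: 5700 × 0.991 + 5700 × 0.648 = 5649 + 3694 = 9343
Net migration: Group 1 + 220 → 3716; Group 2 − 140 → 5503; Group 3 − 350 → 10202; Group 4 − 360 → 8217; Group 5 − 70 → 9273
Giving 3716 / 5503 / 10202 / 8217 / 9273.
Period 2:
Births: 10202 × 0.277 = 2826, 8217 × 0.176 = 1446 — total 4272
Group 2: 3716 × 0.973 = 3616
Group 3: 5503 × 0.977 = 5376
Group 4: 10202 × 0.953 = 9723
Group 5: 8217 × 0.991 + 9273 × 0.648 = 8143 + 6009 = 14152
Net migration: Group 1 + 220 → 4492; Group 2 − 140 → 3476; Group 3 − 350 → 5026; Group 4 − 360 → 9363; Group 5 − 70 → 14082
Giving 4492 / 3476 / 5026 / 9363 / 14082.
Period 3:
Births: 5026 × 0.277 = 1392, 9363 × 0.176 = 1648 — total 3040
Group 2: 4492 × 0.973 = 4371
Group 3: 3476 × 0.977 = 3396
Group 4: 5026 × 0.953 = 4790
Group 5: 9363 × 0.991 + 14082 × 0.648 = 9279 + 9125 = 18404
Net migration: Group 1 + 220 → 3260; Group 2 − 140 → 4231; Group 3 − 350 → 3046; Group 4 − 360 → 4430; Group 5 − 70 → 18334
Giving 3260 / 4231 / 3046 / 4430 / 18334.
Dependents (band 0–9 + band 40+) = 3260 + 18334 = 21594; working-age = 11707; ratio = 21594/11707 × 100 = 184.5

184.5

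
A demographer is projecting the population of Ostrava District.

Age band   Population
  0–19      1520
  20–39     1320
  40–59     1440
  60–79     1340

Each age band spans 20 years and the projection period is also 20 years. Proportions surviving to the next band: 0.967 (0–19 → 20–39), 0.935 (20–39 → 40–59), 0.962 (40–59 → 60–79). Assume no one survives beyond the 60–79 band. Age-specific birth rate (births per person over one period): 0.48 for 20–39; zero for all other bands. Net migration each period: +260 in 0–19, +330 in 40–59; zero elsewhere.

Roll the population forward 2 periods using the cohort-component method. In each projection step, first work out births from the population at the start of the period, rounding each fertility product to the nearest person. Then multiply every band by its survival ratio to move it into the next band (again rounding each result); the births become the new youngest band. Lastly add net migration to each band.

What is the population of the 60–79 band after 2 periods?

(Bands numbered youngest = 1 to oldest = 4.)
— Period 1 —
Births: 1320 × 0.48 = 634
Band 2: 1520 × 0.967 = 1470
Band 3: 1320 × 0.935 = 1234
Band 4: 1440 × 0.962 = 1385
Net migration: Band 1 + 260 → 894; Band 3 + 330 → 1564
End of period: [894, 1470, 1564, 1385]
— Period 2 —
Births: 1470 × 0.48 = 706
Band 2: 894 × 0.967 = 864
Band 3: 1470 × 0.935 = 1374
Band 4: 1564 × 0.962 = 1505
Net migration: Band 1 + 260 → 966; Band 3 + 330 → 1704
End of period: [966, 864, 1704, 1505]

1505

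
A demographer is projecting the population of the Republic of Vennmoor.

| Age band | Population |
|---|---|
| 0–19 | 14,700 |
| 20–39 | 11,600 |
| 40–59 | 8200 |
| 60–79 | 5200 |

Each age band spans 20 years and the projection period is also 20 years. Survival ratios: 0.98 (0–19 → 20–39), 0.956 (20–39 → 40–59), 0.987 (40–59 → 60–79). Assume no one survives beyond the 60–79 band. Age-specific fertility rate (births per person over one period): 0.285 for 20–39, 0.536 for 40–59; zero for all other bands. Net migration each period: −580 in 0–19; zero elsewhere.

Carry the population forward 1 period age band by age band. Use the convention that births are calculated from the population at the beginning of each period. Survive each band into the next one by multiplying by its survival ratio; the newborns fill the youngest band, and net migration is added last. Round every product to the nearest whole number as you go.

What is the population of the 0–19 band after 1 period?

Let band 1 be 0–19 through band 4 = 60–79.
Period 1.
Births: 11600 * 0.285 = 3306  |  8200 * 0.536 = 4395 ⇒ total 7701
Band 2: 14700 * 0.98 = 14406
Band 3: 11600 * 0.956 = 11090
Band 4: 8200 * 0.987 = 8093
Net migration: Band 1 − 580 → 7121
End of period: [7121, 14406, 11090, 8093]

7121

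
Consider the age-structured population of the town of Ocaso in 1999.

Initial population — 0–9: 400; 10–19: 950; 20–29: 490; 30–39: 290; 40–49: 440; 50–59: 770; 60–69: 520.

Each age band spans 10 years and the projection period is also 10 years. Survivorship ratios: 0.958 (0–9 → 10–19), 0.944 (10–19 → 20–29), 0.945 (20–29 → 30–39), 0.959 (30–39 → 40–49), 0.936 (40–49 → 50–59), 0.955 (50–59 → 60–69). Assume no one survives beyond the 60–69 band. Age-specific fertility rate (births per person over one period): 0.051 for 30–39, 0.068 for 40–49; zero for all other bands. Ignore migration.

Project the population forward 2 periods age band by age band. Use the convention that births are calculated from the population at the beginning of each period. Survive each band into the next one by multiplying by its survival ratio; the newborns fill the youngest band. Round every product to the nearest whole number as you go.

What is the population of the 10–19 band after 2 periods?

43

Period 1.
Births: 290 × 0.051 = 15, 440 × 0.068 = 30 ⇒ total 45
10–19: 400 × 0.958 = 383
20–29: 950 × 0.944 = 897
30–39: 490 × 0.945 = 463
40–49: 290 × 0.959 = 278
50–59: 440 × 0.936 = 412
60–69: 770 × 0.955 = 735
End of period: [45, 383, 897, 463, 278, 412, 735]
Period 2.
Births: 463 × 0.051 = 24, 278 × 0.068 = 19 ⇒ total 43
10–19: 45 × 0.958 = 43
20–29: 383 × 0.944 = 362
30–39: 897 × 0.945 = 848
40–49: 463 × 0.959 = 444
50–59: 278 × 0.936 = 260
60–69: 412 × 0.955 = 393
End of period: [43, 43, 362, 848, 444, 260, 393]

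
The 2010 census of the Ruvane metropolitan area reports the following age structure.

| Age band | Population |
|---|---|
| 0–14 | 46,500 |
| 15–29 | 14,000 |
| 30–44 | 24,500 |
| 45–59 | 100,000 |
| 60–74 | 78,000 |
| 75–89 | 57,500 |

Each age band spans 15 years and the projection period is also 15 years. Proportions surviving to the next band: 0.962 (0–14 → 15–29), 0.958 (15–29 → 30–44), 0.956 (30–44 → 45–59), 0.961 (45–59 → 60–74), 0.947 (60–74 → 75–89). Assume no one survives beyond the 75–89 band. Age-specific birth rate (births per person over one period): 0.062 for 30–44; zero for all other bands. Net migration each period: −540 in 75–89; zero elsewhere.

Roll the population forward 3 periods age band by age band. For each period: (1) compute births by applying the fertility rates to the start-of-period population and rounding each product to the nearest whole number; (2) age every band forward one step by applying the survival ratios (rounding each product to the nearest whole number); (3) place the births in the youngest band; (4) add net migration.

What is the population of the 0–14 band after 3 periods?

2657

After projecting period 1:
Births: 24500 × 0.062 = 1519
15–29: 46500 × 0.962 = 44733
30–44: 14000 × 0.958 = 13412
45–59: 24500 × 0.956 = 23422
60–74: 100000 × 0.961 = 96100
75–89: 78000 × 0.947 = 73866
Net migration: 75–89 − 540 → 73326
→ [1519, 44733, 13412, 23422, 96100, 73326]
After projecting period 2:
Births: 13412 × 0.062 = 832
15–29: 1519 × 0.962 = 1461
30–44: 44733 × 0.958 = 42854
45–59: 13412 × 0.956 = 12822
60–74: 23422 × 0.961 = 22509
75–89: 96100 × 0.947 = 91007
Net migration: 75–89 − 540 → 90467
→ [832, 1461, 42854, 12822, 22509, 90467]
After projecting period 3:
Births: 42854 × 0.062 = 2657
15–29: 832 × 0.962 = 800
30–44: 1461 × 0.958 = 1400
45–59: 42854 × 0.956 = 40968
60–74: 12822 × 0.961 = 12322
75–89: 22509 × 0.947 = 21316
Net migration: 75–89 − 540 → 20776
→ [2657, 800, 1400, 40968, 12322, 20776]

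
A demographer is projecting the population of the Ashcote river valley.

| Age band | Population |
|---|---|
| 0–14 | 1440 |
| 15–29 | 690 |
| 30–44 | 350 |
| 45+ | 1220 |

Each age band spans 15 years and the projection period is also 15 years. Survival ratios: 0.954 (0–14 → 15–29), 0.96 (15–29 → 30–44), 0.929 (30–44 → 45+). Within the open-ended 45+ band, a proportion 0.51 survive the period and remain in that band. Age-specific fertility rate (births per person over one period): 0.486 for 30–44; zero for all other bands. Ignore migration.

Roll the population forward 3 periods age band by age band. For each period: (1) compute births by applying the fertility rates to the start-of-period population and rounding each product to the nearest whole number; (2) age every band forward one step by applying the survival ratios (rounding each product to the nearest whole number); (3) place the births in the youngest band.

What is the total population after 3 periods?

Let group 1 be 0–14 through group 4 = 45+.
After projecting period 1:
Births: 350 * 0.486 = 170
Group 2: 1440 * 0.954 = 1374
Group 3: 690 * 0.96 = 662
Group 4: 350 * 0.929 + 1220 * 0.51 = 325 + 622 = 947
Population now: 0–14=170, 15–29=1374, 30–44=662, 45+=947
After projecting period 2:
Births: 662 * 0.486 = 322
Group 2: 170 * 0.954 = 162
Group 3: 1374 * 0.96 = 1319
Group 4: 662 * 0.929 + 947 * 0.51 = 615 + 483 = 1098
Population now: 0–14=322, 15–29=162, 30–44=1319, 45+=1098
After projecting period 3:
Births: 1319 * 0.486 = 641
Group 2: 322 * 0.954 = 307
Group 3: 162 * 0.96 = 156
Group 4: 1319 * 0.929 + 1098 * 0.51 = 1225 + 560 = 1785
Population now: 0–14=641, 15–29=307, 30–44=156, 45+=1785
Total after period 3: 641 + 307 + 156 + 1785 = 2889

2889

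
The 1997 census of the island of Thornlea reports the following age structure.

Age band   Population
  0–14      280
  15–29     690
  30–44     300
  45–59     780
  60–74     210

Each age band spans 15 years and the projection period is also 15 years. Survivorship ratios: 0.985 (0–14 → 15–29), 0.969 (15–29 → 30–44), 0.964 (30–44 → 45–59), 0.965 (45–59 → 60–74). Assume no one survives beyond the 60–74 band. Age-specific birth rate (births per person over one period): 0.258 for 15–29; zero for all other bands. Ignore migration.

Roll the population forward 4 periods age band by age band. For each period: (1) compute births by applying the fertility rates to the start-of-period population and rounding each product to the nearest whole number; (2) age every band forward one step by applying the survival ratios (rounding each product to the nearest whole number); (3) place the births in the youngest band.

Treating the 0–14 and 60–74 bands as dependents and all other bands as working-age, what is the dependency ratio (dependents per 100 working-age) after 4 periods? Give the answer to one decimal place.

96.4

Period 1:
Births: 690 × 0.258 = 178
15–29: 280 × 0.985 = 276
30–44: 690 × 0.969 = 669
45–59: 300 × 0.964 = 289
60–74: 780 × 0.965 = 753
Population now: 0–14=178, 15–29=276, 30–44=669, 45–59=289, 60–74=753
Period 2:
Births: 276 × 0.258 = 71
15–29: 178 × 0.985 = 175
30–44: 276 × 0.969 = 267
45–59: 669 × 0.964 = 645
60–74: 289 × 0.965 = 279
Population now: 0–14=71, 15–29=175, 30–44=267, 45–59=645, 60–74=279
Period 3:
Births: 175 × 0.258 = 45
15–29: 71 × 0.985 = 70
30–44: 175 × 0.969 = 170
45–59: 267 × 0.964 = 257
60–74: 645 × 0.965 = 622
Population now: 0–14=45, 15–29=70, 30–44=170, 45–59=257, 60–74=622
Period 4:
Births: 70 × 0.258 = 18
15–29: 45 × 0.985 = 44
30–44: 70 × 0.969 = 68
45–59: 170 × 0.964 = 164
60–74: 257 × 0.965 = 248
Population now: 0–14=18, 15–29=44, 30–44=68, 45–59=164, 60–74=248
Dependents (band 0–14 + band 60–74) = 18 + 248 = 266; working-age = 276; ratio = 266/276 × 100 = 96.4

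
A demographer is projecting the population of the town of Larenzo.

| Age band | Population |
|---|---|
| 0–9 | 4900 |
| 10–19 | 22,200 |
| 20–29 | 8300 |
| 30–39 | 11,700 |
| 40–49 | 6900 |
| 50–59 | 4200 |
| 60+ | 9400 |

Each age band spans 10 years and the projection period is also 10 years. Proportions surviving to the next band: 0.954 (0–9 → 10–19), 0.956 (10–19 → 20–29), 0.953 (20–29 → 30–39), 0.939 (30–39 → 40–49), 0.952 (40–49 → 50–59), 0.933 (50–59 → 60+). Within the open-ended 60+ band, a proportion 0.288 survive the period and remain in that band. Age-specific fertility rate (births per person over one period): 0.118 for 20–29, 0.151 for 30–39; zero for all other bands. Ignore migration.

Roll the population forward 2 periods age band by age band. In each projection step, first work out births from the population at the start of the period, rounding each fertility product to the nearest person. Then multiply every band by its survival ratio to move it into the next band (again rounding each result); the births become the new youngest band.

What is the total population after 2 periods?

Period 1:
Births: 8300 * 0.118 = 979, 11700 * 0.151 = 1767 → total 2746
10–19: 4900 * 0.954 = 4675
20–29: 22200 * 0.956 = 21223
30–39: 8300 * 0.953 = 7910
40–49: 11700 * 0.939 = 10986
50–59: 6900 * 0.952 = 6569
60+: 4200 * 0.933 + 9400 * 0.288 = 3919 + 2707 = 6626
→ [2746, 4675, 21223, 7910, 10986, 6569, 6626]
Period 2:
Births: 21223 * 0.118 = 2504, 7910 * 0.151 = 1194 → total 3698
10–19: 2746 * 0.954 = 2620
20–29: 4675 * 0.956 = 4469
30–39: 21223 * 0.953 = 20226
40–49: 7910 * 0.939 = 7427
50–59: 10986 * 0.952 = 10459
60+: 6569 * 0.933 + 6626 * 0.288 = 6129 + 1908 = 8037
→ [3698, 2620, 4469, 20226, 7427, 10459, 8037]
Total after period 2: 3698 + 2620 + 4469 + 20226 + 7427 + 10459 + 8037 = 56936

56936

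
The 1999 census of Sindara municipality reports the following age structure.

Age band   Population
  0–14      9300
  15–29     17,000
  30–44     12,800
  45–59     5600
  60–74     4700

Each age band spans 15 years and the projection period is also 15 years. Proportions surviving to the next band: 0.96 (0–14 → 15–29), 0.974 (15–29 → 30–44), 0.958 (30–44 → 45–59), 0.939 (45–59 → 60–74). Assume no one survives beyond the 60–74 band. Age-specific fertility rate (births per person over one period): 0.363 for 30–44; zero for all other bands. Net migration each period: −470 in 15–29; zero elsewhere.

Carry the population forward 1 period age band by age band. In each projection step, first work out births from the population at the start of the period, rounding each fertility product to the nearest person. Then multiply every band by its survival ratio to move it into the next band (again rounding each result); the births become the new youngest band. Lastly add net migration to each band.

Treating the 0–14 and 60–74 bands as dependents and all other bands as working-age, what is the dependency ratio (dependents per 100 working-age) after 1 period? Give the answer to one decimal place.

Numbering the bands 1..5 from youngest to oldest:
[period 1]
Births: 12800 × 0.363 = 4646
Band 2: 9300 × 0.96 = 8928
Band 3: 17000 × 0.974 = 16558
Band 4: 12800 × 0.958 = 12262
Band 5: 5600 × 0.939 = 5258
Net migration: Band 2 − 470 → 8458
End of period: [4646, 8458, 16558, 12262, 5258]
Dependents (band 0–14 + band 60–74) = 4646 + 5258 = 9904; working-age = 37278; ratio = 9904/37278 × 100 = 26.6

26.6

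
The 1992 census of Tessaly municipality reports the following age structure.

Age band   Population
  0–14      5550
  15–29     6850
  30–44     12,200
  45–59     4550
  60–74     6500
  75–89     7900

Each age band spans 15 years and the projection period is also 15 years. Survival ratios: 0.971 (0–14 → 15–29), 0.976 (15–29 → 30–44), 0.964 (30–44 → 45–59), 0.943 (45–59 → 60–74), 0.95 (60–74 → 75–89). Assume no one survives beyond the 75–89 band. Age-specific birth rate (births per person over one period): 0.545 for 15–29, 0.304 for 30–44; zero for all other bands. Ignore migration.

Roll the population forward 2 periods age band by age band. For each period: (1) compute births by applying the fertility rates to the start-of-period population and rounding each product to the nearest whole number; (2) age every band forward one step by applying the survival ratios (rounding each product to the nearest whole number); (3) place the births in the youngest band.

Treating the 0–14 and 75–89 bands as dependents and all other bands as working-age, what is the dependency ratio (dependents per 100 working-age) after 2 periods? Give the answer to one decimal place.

Period 1:
Births: 6850 × 0.545 = 3733  |  12200 × 0.304 = 3709 ⇒ total 7442
15–29: 5550 × 0.971 = 5389
30–44: 6850 × 0.976 = 6686
45–59: 12200 × 0.964 = 11761
60–74: 4550 × 0.943 = 4291
75–89: 6500 × 0.95 = 6175
Population now: 0–14=7442, 15–29=5389, 30–44=6686, 45–59=11761, 60–74=4291, 75–89=6175
Period 2:
Births: 5389 × 0.545 = 2937  |  6686 × 0.304 = 2033 ⇒ total 4970
15–29: 7442 × 0.971 = 7226
30–44: 5389 × 0.976 = 5260
45–59: 6686 × 0.964 = 6445
60–74: 11761 × 0.943 = 11091
75–89: 4291 × 0.95 = 4076
Population now: 0–14=4970, 15–29=7226, 30–44=5260, 45–59=6445, 60–74=11091, 75–89=4076
Dependents (band 0–14 + band 75–89) = 4970 + 4076 = 9046; working-age = 30022; ratio = 9046/30022 × 100 = 30.1

30.1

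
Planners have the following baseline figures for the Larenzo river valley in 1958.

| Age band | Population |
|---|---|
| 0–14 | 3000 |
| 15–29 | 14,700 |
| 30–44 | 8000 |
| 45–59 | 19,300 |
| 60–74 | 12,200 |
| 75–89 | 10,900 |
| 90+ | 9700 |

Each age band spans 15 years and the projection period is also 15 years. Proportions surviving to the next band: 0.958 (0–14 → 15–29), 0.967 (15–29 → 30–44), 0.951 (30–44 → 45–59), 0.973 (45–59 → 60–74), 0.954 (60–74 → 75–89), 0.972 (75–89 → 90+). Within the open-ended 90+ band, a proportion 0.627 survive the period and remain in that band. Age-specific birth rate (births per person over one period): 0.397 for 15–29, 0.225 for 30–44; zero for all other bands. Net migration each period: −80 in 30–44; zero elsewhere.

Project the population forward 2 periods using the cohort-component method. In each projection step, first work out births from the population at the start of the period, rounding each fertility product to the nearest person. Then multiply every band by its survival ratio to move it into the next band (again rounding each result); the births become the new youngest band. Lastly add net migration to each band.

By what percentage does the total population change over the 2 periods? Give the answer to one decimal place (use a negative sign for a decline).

Period 1.
Births: 14700 × 0.397 = 5836 ; 8000 × 0.225 = 1800 → total 7636
15–29: 3000 × 0.958 = 2874
30–44: 14700 × 0.967 = 14215
45–59: 8000 × 0.951 = 7608
60–74: 19300 × 0.973 = 18779
75–89: 12200 × 0.954 = 11639
90+: 10900 × 0.972 + 9700 × 0.627 = 10595 + 6082 = 16677
Net migration: 30–44 − 80 → 14135
End of period: [7636, 2874, 14135, 7608, 18779, 11639, 16677]
Period 2.
Births: 2874 × 0.397 = 1141 ; 14135 × 0.225 = 3180 → total 4321
15–29: 7636 × 0.958 = 7315
30–44: 2874 × 0.967 = 2779
45–59: 14135 × 0.951 = 13442
60–74: 7608 × 0.973 = 7403
75–89: 18779 × 0.954 = 17915
90+: 11639 × 0.972 + 16677 × 0.627 = 11313 + 10456 = 21769
Net migration: 30–44 − 80 → 2699
End of period: [4321, 7315, 2699, 13442, 7403, 17915, 21769]
Total: 77800 → 74864; change = -2936; percentage change = -3.8%

-3.8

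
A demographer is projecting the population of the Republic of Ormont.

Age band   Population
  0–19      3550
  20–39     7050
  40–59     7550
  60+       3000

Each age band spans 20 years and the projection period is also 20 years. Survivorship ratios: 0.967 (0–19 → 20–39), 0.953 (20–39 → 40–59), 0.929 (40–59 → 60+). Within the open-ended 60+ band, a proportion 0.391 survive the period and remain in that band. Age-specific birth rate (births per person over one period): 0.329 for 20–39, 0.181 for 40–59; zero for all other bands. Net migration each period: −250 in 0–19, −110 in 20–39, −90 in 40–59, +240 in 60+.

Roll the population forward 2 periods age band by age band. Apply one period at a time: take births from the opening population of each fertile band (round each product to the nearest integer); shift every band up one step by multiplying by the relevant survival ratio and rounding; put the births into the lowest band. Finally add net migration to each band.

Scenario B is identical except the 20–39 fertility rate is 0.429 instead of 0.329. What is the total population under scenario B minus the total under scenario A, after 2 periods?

1014

Period 1:
Births: 7050 × 0.329 = 2319  |  7550 × 0.181 = 1367 → total 3686
20–39: 3550 × 0.967 = 3433
40–59: 7050 × 0.953 = 6719
60+: 7550 × 0.929 + 3000 × 0.391 = 7014 + 1173 = 8187
Net migration: 0–19 − 250 → 3436; 20–39 − 110 → 3323; 40–59 − 90 → 6629; 60+ + 240 → 8427
→ [3436, 3323, 6629, 8427]
Period 2:
Births: 3323 × 0.329 = 1093  |  6629 × 0.181 = 1200 → total 2293
20–39: 3436 × 0.967 = 3323
40–59: 3323 × 0.953 = 3167
60+: 6629 × 0.929 + 8427 × 0.391 = 6158 + 3295 = 9453
Net migration: 0–19 − 250 → 2043; 20–39 − 110 → 3213; 40–59 − 90 → 3077; 60+ + 240 → 9693
→ [2043, 3213, 3077, 9693]
Scenario A total after 2 periods: 18026
Scenario B projection —
Period 1:
Births: 7050 × 0.429 = 3024  |  7550 × 0.181 = 1367 → total 4391
20–39: 3550 × 0.967 = 3433
40–59: 7050 × 0.953 = 6719
60+: 7550 × 0.929 + 3000 × 0.391 = 7014 + 1173 = 8187
Net migration: 0–19 − 250 → 4141; 20–39 − 110 → 3323; 40–59 − 90 → 6629; 60+ + 240 → 8427
→ [4141, 3323, 6629, 8427]
Period 2:
Births: 3323 × 0.429 = 1426  |  6629 × 0.181 = 1200 → total 2626
20–39: 4141 × 0.967 = 4004
40–59: 3323 × 0.953 = 3167
60+: 6629 × 0.929 + 8427 × 0.391 = 6158 + 3295 = 9453
Net migration: 0–19 − 250 → 2376; 20–39 − 110 → 3894; 40–59 − 90 → 3077; 60+ + 240 → 9693
→ [2376, 3894, 3077, 9693]
Scenario B total after 2 periods: 19040
Difference B − A = 19040 − 18026 = 1014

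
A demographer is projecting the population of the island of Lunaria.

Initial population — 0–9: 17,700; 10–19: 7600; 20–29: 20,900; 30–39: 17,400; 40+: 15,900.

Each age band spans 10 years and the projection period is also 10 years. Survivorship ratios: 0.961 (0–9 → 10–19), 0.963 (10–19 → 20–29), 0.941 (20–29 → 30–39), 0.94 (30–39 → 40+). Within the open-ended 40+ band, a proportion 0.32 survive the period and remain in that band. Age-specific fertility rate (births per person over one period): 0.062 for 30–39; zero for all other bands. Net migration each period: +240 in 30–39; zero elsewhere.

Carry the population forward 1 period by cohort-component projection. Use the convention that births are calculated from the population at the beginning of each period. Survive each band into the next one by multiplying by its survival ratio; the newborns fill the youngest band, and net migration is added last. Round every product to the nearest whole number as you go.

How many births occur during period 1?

1079

Period 1:
Births: 17400 × 0.062 = 1079
10–19: 17700 × 0.961 = 17010
20–29: 7600 × 0.963 = 7319
30–39: 20900 × 0.941 = 19667
40+: 17400 × 0.94 + 15900 × 0.32 = 16356 + 5088 = 21444
Net migration: 30–39 + 240 → 19907
Giving 1079 / 17010 / 7319 / 19907 / 21444.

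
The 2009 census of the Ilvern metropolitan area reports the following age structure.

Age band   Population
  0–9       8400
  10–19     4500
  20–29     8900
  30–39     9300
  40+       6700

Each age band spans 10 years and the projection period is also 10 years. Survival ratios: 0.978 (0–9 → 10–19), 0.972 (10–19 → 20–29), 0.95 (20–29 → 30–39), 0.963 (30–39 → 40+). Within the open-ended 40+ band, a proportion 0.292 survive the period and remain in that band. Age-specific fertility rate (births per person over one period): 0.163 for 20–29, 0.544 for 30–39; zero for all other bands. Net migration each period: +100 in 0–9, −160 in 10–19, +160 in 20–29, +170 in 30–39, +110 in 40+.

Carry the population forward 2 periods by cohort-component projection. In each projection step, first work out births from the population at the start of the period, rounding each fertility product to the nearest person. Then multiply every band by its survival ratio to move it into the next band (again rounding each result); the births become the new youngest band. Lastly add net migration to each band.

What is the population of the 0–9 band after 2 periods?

(Groups numbered youngest = 1 to oldest = 5.)
Period 1:
Births: 8900 * 0.163 = 1451  |  9300 * 0.544 = 5059 — total 6510
Group 2: 8400 * 0.978 = 8215
Group 3: 4500 * 0.972 = 4374
Group 4: 8900 * 0.95 = 8455
Group 5: 9300 * 0.963 + 6700 * 0.292 = 8956 + 1956 = 10912
Net migration: Group 1 + 100 → 6610; Group 2 − 160 → 8055; Group 3 + 160 → 4534; Group 4 + 170 → 8625; Group 5 + 110 → 11022
End of period: [6610, 8055, 4534, 8625, 11022]
Period 2:
Births: 4534 * 0.163 = 739  |  8625 * 0.544 = 4692 — total 5431
Group 2: 6610 * 0.978 = 6465
Group 3: 8055 * 0.972 = 7829
Group 4: 4534 * 0.95 = 4307
Group 5: 8625 * 0.963 + 11022 * 0.292 = 8306 + 3218 = 11524
Net migration: Group 1 + 100 → 5531; Group 2 − 160 → 6305; Group 3 + 160 → 7989; Group 4 + 170 → 4477; Group 5 + 110 → 11634
End of period: [5531, 6305, 7989, 4477, 11634]

5531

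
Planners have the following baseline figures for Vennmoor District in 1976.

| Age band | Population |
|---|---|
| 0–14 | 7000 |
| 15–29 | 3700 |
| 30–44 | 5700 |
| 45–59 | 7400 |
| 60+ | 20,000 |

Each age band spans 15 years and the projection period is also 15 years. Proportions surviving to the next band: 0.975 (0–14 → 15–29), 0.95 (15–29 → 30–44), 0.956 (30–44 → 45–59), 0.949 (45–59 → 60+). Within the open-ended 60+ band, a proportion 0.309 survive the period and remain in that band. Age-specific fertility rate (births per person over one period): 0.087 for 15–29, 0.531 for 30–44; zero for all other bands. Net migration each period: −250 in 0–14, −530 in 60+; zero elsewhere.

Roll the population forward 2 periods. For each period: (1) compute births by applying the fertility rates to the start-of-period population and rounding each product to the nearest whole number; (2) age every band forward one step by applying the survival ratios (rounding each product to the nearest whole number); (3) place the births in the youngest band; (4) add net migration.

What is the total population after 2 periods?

Numbering the groups 1..5 from youngest to oldest:
Period 1.
Births: 3700 × 0.087 = 322, 5700 × 0.531 = 3027 — total 3349
Group 2: 7000 × 0.975 = 6825
Group 3: 3700 × 0.95 = 3515
Group 4: 5700 × 0.956 = 5449
Group 5: 7400 × 0.949 + 20000 × 0.309 = 7023 + 6180 = 13203
Net migration: Group 1 − 250 → 3099; Group 5 − 530 → 12673
→ [3099, 6825, 3515, 5449, 12673]
Period 2.
Births: 6825 × 0.087 = 594, 3515 × 0.531 = 1866 — total 2460
Group 2: 3099 × 0.975 = 3022
Group 3: 6825 × 0.95 = 6484
Group 4: 3515 × 0.956 = 3360
Group 5: 5449 × 0.949 + 12673 × 0.309 = 5171 + 3916 = 9087
Net migration: Group 1 − 250 → 2210; Group 5 − 530 → 8557
→ [2210, 3022, 6484, 3360, 8557]
Total after period 2: 2210 + 3022 + 6484 + 3360 + 8557 = 23633

23633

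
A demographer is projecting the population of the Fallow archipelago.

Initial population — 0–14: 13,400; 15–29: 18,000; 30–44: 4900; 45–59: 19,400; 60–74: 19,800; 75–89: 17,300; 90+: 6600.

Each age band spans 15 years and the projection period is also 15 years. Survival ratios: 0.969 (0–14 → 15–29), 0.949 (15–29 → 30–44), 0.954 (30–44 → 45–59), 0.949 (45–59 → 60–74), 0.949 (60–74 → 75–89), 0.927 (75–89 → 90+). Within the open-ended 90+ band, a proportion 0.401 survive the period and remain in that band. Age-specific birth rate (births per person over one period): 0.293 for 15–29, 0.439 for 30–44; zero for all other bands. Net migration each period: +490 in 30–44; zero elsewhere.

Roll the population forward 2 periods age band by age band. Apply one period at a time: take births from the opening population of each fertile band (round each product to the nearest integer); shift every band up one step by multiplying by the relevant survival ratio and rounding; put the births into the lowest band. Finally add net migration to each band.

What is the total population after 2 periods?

[period 1]
Births: 18000 × 0.293 = 5274  |  4900 × 0.439 = 2151 → 7425
15–29: 13400 × 0.969 = 12985
30–44: 18000 × 0.949 = 17082
45–59: 4900 × 0.954 = 4675
60–74: 19400 × 0.949 = 18411
75–89: 19800 × 0.949 = 18790
90+: 17300 × 0.927 + 6600 × 0.401 = 16037 + 2647 = 18684
Net migration: 30–44 + 490 → 17572
End of period: [7425, 12985, 17572, 4675, 18411, 18790, 18684]
[period 2]
Births: 12985 × 0.293 = 3805  |  17572 × 0.439 = 7714 → 11519
15–29: 7425 × 0.969 = 7195
30–44: 12985 × 0.949 = 12323
45–59: 17572 × 0.954 = 16764
60–74: 4675 × 0.949 = 4437
75–89: 18411 × 0.949 = 17472
90+: 18790 × 0.927 + 18684 × 0.401 = 17418 + 7492 = 24910
Net migration: 30–44 + 490 → 12813
End of period: [11519, 7195, 12813, 16764, 4437, 17472, 24910]
Total after period 2: 11519 + 7195 + 12813 + 16764 + 4437 + 17472 + 24910 = 95110

95110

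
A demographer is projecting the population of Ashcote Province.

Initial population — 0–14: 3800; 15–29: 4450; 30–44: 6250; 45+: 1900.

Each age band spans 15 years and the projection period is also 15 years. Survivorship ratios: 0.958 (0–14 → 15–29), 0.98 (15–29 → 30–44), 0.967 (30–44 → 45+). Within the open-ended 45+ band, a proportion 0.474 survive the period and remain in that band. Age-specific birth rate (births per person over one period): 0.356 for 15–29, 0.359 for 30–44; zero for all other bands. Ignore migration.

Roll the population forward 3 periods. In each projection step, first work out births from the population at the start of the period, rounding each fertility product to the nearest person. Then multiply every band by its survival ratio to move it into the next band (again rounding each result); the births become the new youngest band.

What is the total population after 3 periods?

Let group 1 be 0–14 through group 4 = 45+.
[period 1]
Births: 4450 × 0.356 = 1584, 6250 × 0.359 = 2244 → total 3828
Group 2: 3800 × 0.958 = 3640
Group 3: 4450 × 0.98 = 4361
Group 4: 6250 × 0.967 + 1900 × 0.474 = 6044 + 901 = 6945
Population now: 0–14=3828, 15–29=3640, 30–44=4361, 45+=6945
[period 2]
Births: 3640 × 0.356 = 1296, 4361 × 0.359 = 1566 → total 2862
Group 2: 3828 × 0.958 = 3667
Group 3: 3640 × 0.98 = 3567
Group 4: 4361 × 0.967 + 6945 × 0.474 = 4217 + 3292 = 7509
Population now: 0–14=2862, 15–29=3667, 30–44=3567, 45+=7509
[period 3]
Births: 3667 × 0.356 = 1305, 3567 × 0.359 = 1281 → total 2586
Group 2: 2862 × 0.958 = 2742
Group 3: 3667 × 0.98 = 3594
Group 4: 3567 × 0.967 + 7509 × 0.474 = 3449 + 3559 = 7008
Population now: 0–14=2586, 15–29=2742, 30–44=3594, 45+=7008
Total after period 3: 2586 + 2742 + 3594 + 7008 = 15930

15930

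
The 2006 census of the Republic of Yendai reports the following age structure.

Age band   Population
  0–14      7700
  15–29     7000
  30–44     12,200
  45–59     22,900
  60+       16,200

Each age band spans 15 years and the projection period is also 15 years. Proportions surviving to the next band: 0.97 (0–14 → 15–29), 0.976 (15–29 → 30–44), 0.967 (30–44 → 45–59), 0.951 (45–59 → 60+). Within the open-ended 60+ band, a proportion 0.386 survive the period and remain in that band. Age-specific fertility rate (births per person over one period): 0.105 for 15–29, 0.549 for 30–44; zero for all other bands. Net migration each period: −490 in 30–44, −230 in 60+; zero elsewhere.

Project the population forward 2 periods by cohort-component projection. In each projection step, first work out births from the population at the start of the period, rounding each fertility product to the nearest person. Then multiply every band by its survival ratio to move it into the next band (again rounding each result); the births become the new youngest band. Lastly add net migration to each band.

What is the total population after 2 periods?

Period 1:
Births: 7000 × 0.105 = 735  |  12200 × 0.549 = 6698 → total 7433
15–29: 7700 × 0.97 = 7469
30–44: 7000 × 0.976 = 6832
45–59: 12200 × 0.967 = 11797
60+: 22900 × 0.951 + 16200 × 0.386 = 21778 + 6253 = 28031
Net migration: 30–44 − 490 → 6342; 60+ − 230 → 27801
Population now: 0–14=7433, 15–29=7469, 30–44=6342, 45–59=11797, 60+=27801
Period 2:
Births: 7469 × 0.105 = 784  |  6342 × 0.549 = 3482 → total 4266
15–29: 7433 × 0.97 = 7210
30–44: 7469 × 0.976 = 7290
45–59: 6342 × 0.967 = 6133
60+: 11797 × 0.951 + 27801 × 0.386 = 11219 + 10731 = 21950
Net migration: 30–44 − 490 → 6800; 60+ − 230 → 21720
Population now: 0–14=4266, 15–29=7210, 30–44=6800, 45–59=6133, 60+=21720
Total after period 2: 4266 + 7210 + 6800 + 6133 + 21720 = 46129

46129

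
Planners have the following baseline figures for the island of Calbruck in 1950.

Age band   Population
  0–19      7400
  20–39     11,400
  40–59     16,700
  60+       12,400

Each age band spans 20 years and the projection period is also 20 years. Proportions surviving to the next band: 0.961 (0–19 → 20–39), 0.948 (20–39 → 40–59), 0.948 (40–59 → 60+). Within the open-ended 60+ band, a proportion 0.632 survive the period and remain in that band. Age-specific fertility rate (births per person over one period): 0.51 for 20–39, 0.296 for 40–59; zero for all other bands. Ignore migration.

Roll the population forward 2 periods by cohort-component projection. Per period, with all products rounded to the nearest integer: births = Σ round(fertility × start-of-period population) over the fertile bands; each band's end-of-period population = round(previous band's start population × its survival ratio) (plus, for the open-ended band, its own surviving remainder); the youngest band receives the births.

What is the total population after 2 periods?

[period 1]
Births: 11400 * 0.51 = 5814  |  16700 * 0.296 = 4943 — total 10757
20–39: 7400 * 0.961 = 7111
40–59: 11400 * 0.948 = 10807
60+: 16700 * 0.948 + 12400 * 0.632 = 15832 + 7837 = 23669
Population now: 0–19=10757, 20–39=7111, 40–59=10807, 60+=23669
[period 2]
Births: 7111 * 0.51 = 3627  |  10807 * 0.296 = 3199 — total 6826
20–39: 10757 * 0.961 = 10337
40–59: 7111 * 0.948 = 6741
60+: 10807 * 0.948 + 23669 * 0.632 = 10245 + 14959 = 25204
Population now: 0–19=6826, 20–39=10337, 40–59=6741, 60+=25204
Total after period 2: 6826 + 10337 + 6741 + 25204 = 49108

49108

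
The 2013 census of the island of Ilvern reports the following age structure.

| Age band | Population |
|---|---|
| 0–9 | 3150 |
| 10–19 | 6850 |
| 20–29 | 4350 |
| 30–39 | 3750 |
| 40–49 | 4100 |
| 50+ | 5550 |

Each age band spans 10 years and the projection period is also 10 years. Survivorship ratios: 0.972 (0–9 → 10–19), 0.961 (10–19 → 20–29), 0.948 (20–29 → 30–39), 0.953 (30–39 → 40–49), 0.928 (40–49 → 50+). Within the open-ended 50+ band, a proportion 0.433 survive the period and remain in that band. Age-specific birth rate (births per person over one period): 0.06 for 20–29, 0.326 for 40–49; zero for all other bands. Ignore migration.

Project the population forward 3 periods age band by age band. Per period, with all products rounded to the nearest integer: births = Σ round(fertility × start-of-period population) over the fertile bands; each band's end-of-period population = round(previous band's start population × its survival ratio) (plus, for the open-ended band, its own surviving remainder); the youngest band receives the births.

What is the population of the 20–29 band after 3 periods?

(Groups numbered youngest = 1 to oldest = 6.)
Period 1.
Births: 4350 × 0.06 = 261 ; 4100 × 0.326 = 1337 → total 1598
Group 2: 3150 × 0.972 = 3062
Group 3: 6850 × 0.961 = 6583
Group 4: 4350 × 0.948 = 4124
Group 5: 3750 × 0.953 = 3574
Group 6: 4100 × 0.928 + 5550 × 0.433 = 3805 + 2403 = 6208
→ [1598, 3062, 6583, 4124, 3574, 6208]
Period 2.
Births: 6583 × 0.06 = 395 ; 3574 × 0.326 = 1165 → total 1560
Group 2: 1598 × 0.972 = 1553
Group 3: 3062 × 0.961 = 2943
Group 4: 6583 × 0.948 = 6241
Group 5: 4124 × 0.953 = 3930
Group 6: 3574 × 0.928 + 6208 × 0.433 = 3317 + 2688 = 6005
→ [1560, 1553, 2943, 6241, 3930, 6005]
Period 3.
Births: 2943 × 0.06 = 177 ; 3930 × 0.326 = 1281 → total 1458
Group 2: 1560 × 0.972 = 1516
Group 3: 1553 × 0.961 = 1492
Group 4: 2943 × 0.948 = 2790
Group 5: 6241 × 0.953 = 5948
Group 6: 3930 × 0.928 + 6005 × 0.433 = 3647 + 2600 = 6247
→ [1458, 1516, 1492, 2790, 5948, 6247]

1492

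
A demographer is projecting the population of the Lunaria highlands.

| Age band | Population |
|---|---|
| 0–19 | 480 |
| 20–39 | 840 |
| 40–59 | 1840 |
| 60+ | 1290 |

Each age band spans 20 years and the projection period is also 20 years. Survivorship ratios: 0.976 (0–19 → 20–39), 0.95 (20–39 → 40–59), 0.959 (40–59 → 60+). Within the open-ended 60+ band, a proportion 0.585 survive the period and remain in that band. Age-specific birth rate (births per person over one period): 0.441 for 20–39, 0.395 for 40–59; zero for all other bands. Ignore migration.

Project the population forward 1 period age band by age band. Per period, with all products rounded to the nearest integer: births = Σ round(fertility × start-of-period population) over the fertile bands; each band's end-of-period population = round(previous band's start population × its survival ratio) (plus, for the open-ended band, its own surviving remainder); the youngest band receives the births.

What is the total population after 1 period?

Period 1.
Births: 840 × 0.441 = 370, 1840 × 0.395 = 727 ⇒ total 1097
20–39: 480 × 0.976 = 468
40–59: 840 × 0.95 = 798
60+: 1840 × 0.959 + 1290 × 0.585 = 1765 + 755 = 2520
Giving 1097 / 468 / 798 / 2520.
Total after period 1: 1097 + 468 + 798 + 2520 = 4883

4883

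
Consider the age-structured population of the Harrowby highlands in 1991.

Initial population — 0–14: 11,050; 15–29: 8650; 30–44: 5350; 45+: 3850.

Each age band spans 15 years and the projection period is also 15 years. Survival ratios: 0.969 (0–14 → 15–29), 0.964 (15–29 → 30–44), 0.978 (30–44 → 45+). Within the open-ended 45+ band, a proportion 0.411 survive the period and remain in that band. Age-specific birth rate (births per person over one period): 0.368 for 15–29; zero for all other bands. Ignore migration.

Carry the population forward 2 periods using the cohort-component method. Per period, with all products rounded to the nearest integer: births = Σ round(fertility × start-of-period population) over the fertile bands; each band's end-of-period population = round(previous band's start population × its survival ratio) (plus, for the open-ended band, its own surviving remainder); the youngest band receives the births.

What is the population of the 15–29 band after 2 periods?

Period 1:
Births: 8650 * 0.368 = 3183
15–29: 11050 * 0.969 = 10707
30–44: 8650 * 0.964 = 8339
45+: 5350 * 0.978 + 3850 * 0.411 = 5232 + 1582 = 6814
End of period: [3183, 10707, 8339, 6814]
Period 2:
Births: 10707 * 0.368 = 3940
15–29: 3183 * 0.969 = 3084
30–44: 10707 * 0.964 = 10322
45+: 8339 * 0.978 + 6814 * 0.411 = 8156 + 2801 = 10957
End of period: [3940, 3084, 10322, 10957]

3084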